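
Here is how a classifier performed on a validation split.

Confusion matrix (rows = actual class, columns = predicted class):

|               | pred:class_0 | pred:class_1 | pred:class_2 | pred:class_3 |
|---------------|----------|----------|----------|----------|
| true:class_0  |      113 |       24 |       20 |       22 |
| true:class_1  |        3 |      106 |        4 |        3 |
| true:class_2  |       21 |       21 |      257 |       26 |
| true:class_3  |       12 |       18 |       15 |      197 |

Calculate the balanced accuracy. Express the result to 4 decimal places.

0.7875

Balanced accuracy = mean of per-class recall.
  class_0: recall = 113/179 = 0.63128
  class_1: recall = 106/116 = 0.91379
  class_2: recall = 257/325 = 0.79077
  class_3: recall = 197/242 = 0.81405
Mean = (0.63128 + 0.91379 + 0.79077 + 0.81405) / 4 = 0.7875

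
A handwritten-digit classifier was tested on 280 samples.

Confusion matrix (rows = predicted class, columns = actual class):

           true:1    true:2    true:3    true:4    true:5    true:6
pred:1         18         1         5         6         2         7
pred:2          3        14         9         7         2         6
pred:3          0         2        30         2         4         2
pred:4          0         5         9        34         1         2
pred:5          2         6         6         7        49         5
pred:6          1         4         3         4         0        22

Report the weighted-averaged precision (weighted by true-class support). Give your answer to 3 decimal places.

0.625

Per-class precision (TP/(TP+FP)):
  1: TP=18, FP=1+5+6+2+7=21 → 18/39 = 0.4615
  2: TP=14, FP=3+9+7+2+6=27 → 14/41 = 0.3415
  3: TP=30, FP=0+2+2+4+2=10 → 30/40 = 0.7500
  4: TP=34, FP=0+5+9+1+2=17 → 34/51 = 0.6667
  5: TP=49, FP=2+6+6+7+5=26 → 49/75 = 0.6533
  6: TP=22, FP=1+4+3+4+0=12 → 22/34 = 0.6471
Weighted-precision = Σ (supportᵢ/N)·precisionᵢ with N=280: (24/280)·0.4615 + (32/280)·0.3415 + (62/280)·0.7500 + (60/280)·0.6667 + (58/280)·0.6533 + (44/280)·0.6471 = 0.625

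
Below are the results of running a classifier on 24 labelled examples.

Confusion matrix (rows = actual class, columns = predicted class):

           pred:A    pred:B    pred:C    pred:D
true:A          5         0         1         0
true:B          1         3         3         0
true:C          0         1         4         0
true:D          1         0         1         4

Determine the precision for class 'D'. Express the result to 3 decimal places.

1.000

One-vs-rest for 'D': TP = diagonal; FP = other classes predicted 'D'; FN = 'D' predicted as other.
precision = TP/(TP+FP).
D: TP=4, FP=0+0+0=0 → 4/4 = 1.0000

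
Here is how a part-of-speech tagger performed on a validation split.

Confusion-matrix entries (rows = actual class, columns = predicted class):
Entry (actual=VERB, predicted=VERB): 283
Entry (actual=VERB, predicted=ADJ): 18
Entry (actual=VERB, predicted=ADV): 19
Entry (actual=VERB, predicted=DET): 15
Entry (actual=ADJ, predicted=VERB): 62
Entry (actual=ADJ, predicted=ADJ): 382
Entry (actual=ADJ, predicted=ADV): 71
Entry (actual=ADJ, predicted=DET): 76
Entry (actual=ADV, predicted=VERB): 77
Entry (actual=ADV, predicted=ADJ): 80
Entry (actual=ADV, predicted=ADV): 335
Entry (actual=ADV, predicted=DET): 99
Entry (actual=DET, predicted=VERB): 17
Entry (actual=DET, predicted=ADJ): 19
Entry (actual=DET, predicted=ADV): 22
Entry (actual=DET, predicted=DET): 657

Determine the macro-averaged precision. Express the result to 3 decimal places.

Per-class precision (TP/(TP+FP)):
  VERB: TP=283, FP=62+77+17=156 → 283/439 = 0.6446
  ADJ: TP=382, FP=18+80+19=117 → 382/499 = 0.7655
  ADV: TP=335, FP=19+71+22=112 → 335/447 = 0.7494
  DET: TP=657, FP=15+76+99=190 → 657/847 = 0.7757
Macro-precision = mean = (0.6446 + 0.7655 + 0.7494 + 0.7757) / 4 = 0.734

0.734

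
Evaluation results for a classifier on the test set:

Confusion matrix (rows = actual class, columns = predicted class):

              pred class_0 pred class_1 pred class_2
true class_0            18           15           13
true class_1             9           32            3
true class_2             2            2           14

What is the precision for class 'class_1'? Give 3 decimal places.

Take TP from the diagonal, FP from the rest of the 'class_1' prediction marginal, FN from the rest of the 'class_1' actual marginal.
precision = TP/(TP+FP).
class_1: TP=32, FP=15+2=17 → 32/49 = 0.6531

0.653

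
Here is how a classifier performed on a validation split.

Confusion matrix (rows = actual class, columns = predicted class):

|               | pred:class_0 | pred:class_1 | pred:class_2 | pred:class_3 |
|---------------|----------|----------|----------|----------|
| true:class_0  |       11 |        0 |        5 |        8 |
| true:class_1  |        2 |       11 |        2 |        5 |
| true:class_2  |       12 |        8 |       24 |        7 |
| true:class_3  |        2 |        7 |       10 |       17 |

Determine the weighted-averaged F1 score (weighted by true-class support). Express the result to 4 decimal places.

Per-class F1 score (2·TP/(2·TP+FP+FN)):
  class_0: TP=11, FP=2+12+2=16, FN=0+5+8=13 → 22/51 = 0.43137
  class_1: TP=11, FP=0+8+7=15, FN=2+2+5=9 → 22/46 = 0.47826
  class_2: TP=24, FP=5+2+10=17, FN=12+8+7=27 → 48/92 = 0.52174
  class_3: TP=17, FP=8+5+7=20, FN=2+7+10=19 → 34/73 = 0.46575
Weighted-F1 score = Σ (supportᵢ/N)·F1 scoreᵢ with N=131: (24/131)·0.43137 + (20/131)·0.47826 + (51/131)·0.52174 + (36/131)·0.46575 = 0.4832

0.4832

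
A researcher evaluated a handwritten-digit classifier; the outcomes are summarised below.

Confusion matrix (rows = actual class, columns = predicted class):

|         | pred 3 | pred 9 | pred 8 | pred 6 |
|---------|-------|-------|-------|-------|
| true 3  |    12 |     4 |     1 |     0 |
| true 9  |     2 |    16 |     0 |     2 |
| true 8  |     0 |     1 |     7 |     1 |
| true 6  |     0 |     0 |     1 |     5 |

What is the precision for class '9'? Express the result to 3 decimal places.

precision = TP/(TP+FP).
9: TP=16, FP=4+1+0=5 → 16/21 = 0.7619

0.762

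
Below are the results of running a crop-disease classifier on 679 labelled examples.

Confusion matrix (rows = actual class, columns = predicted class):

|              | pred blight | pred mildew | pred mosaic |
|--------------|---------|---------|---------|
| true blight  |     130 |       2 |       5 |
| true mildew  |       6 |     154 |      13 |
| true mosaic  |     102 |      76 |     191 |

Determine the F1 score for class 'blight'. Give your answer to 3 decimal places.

0.693

Take TP from the diagonal, FP from the rest of the 'blight' prediction marginal, FN from the rest of the 'blight' actual marginal.
F1 score = 2·TP/(2·TP+FP+FN).
blight: TP=130, FP=6+102=108, FN=2+5=7 → 260/375 = 0.6933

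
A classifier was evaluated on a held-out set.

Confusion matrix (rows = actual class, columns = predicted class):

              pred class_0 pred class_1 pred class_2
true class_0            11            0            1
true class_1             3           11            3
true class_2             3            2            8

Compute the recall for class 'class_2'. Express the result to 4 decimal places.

0.6154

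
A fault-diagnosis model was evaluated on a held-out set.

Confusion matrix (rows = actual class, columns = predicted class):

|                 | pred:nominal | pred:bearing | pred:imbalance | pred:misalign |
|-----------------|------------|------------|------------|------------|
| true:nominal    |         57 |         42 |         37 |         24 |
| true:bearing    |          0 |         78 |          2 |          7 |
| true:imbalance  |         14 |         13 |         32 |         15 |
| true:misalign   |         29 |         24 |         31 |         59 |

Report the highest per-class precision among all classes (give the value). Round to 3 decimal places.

0.570

Per-class precision (TP/(TP+FP)):
  nominal: TP=57, FP=0+14+29=43 → 57/100 = 0.5700
  bearing: TP=78, FP=42+13+24=79 → 78/157 = 0.4968
  imbalance: TP=32, FP=37+2+31=70 → 32/102 = 0.3137
  misalign: TP=59, FP=24+7+15=46 → 59/105 = 0.5619
Highest is class 'nominal' with precision = 0.570.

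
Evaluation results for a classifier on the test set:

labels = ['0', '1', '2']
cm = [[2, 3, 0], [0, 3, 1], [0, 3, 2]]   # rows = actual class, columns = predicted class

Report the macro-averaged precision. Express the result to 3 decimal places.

Per-class precision (TP/(TP+FP)):
  0: TP=2, FP=0+0=0 → 2/2 = 1.0000
  1: TP=3, FP=3+3=6 → 3/9 = 0.3333
  2: TP=2, FP=0+1=1 → 2/3 = 0.6667
Macro-precision = mean = (1.0000 + 0.3333 + 0.6667) / 3 = 0.667

0.667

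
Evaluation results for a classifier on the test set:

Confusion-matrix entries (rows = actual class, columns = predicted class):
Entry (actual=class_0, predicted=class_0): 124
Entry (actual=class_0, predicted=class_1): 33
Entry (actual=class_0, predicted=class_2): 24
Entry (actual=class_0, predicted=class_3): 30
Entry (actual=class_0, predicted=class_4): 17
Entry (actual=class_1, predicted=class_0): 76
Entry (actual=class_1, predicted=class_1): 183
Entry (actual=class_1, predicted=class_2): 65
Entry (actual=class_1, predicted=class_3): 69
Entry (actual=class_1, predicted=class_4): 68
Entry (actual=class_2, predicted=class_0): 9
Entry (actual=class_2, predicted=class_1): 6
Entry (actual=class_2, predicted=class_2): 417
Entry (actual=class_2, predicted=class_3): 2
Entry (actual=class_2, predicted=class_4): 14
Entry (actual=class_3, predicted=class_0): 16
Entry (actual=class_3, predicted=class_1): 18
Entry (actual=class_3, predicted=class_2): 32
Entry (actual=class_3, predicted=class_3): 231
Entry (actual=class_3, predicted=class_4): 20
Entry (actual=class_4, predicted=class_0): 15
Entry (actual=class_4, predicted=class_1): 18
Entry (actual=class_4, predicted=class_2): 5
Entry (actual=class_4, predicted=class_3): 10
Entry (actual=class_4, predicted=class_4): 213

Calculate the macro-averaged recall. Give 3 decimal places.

0.683

Per-class recall (TP/(TP+FN)):
  class_0: TP=124, FN=33+24+30+17=104 → 124/228 = 0.5439
  class_1: TP=183, FN=76+65+69+68=278 → 183/461 = 0.3970
  class_2: TP=417, FN=9+6+2+14=31 → 417/448 = 0.9308
  class_3: TP=231, FN=16+18+32+20=86 → 231/317 = 0.7287
  class_4: TP=213, FN=15+18+5+10=48 → 213/261 = 0.8161
Macro-recall = mean = (0.5439 + 0.3970 + 0.9308 + 0.7287 + 0.8161) / 5 = 0.683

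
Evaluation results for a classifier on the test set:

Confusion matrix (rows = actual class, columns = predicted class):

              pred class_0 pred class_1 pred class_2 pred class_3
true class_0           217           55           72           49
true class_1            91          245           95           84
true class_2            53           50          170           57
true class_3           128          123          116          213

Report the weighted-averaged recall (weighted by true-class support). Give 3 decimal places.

0.465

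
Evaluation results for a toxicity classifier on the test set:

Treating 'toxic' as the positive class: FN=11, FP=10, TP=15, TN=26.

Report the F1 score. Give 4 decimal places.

0.5882

Precision = TP/(TP+FP) = 15/25 = 0.6000
Recall = TP/(TP+FN) = 15/26 = 0.5769
F1 = 2·TP/(2·TP+FP+FN) = 30/51 = 0.5882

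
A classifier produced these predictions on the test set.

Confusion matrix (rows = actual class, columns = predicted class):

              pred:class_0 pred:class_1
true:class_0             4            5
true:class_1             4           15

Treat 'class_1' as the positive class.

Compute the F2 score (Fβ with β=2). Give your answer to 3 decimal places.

Fβ = (1+β²)·TP / ((1+β²)·TP + β²·FN + FP), with β²=4
= 5·15 / (5·15 + 4·4 + 5) = 0.781

0.781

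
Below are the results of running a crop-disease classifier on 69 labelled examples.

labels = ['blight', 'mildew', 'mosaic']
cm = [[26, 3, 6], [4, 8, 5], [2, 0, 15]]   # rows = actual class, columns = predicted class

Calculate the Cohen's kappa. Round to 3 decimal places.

0.542

Observed agreement pₒ = trace/N = 49/69 = 0.7101
Expected agreement pₑ = Σ (rowᵢ·colᵢ)/N² = (35·32 + 17·11 + 17·26)/69² = 0.3674
κ = (pₒ − pₑ)/(1 − pₑ) = (0.7101 − 0.3674)/(1 − 0.3674) = 0.542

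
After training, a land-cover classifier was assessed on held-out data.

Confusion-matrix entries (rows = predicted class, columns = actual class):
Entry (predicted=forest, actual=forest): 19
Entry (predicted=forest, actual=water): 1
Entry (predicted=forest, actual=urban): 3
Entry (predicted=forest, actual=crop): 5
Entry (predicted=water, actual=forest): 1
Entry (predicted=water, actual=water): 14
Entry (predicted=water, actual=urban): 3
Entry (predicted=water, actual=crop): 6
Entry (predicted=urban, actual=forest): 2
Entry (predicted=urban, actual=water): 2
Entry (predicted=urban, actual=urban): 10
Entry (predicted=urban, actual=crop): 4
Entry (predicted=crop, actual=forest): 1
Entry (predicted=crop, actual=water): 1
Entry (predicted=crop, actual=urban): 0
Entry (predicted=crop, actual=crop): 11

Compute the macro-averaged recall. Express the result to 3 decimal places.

0.663

Per-class recall (TP/(TP+FN)):
  forest: TP=19, FN=1+2+1=4 → 19/23 = 0.8261
  water: TP=14, FN=1+2+1=4 → 14/18 = 0.7778
  urban: TP=10, FN=3+3+0=6 → 10/16 = 0.6250
  crop: TP=11, FN=5+6+4=15 → 11/26 = 0.4231
Macro-recall = mean = (0.8261 + 0.7778 + 0.6250 + 0.4231) / 4 = 0.663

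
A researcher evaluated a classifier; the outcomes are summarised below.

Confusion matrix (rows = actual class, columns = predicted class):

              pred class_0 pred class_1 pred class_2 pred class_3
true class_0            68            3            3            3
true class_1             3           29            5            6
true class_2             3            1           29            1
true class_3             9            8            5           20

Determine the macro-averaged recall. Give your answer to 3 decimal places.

0.722

Per-class recall (TP/(TP+FN)):
  class_0: TP=68, FN=3+3+3=9 → 68/77 = 0.8831
  class_1: TP=29, FN=3+5+6=14 → 29/43 = 0.6744
  class_2: TP=29, FN=3+1+1=5 → 29/34 = 0.8529
  class_3: TP=20, FN=9+8+5=22 → 20/42 = 0.4762
Macro-recall = mean = (0.8831 + 0.6744 + 0.8529 + 0.4762) / 4 = 0.722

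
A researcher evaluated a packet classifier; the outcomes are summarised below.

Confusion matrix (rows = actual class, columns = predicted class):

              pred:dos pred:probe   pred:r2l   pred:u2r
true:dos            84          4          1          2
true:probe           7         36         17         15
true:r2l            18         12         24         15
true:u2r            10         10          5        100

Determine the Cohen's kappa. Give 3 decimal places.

Observed agreement pₒ = trace/N = 244/360 = 0.6778
Expected agreement pₑ = Σ (rowᵢ·colᵢ)/N² = (91·119 + 75·62 + 69·47 + 125·132)/360² = 0.2718
κ = (pₒ − pₑ)/(1 − pₑ) = (0.6778 − 0.2718)/(1 − 0.2718) = 0.558

0.558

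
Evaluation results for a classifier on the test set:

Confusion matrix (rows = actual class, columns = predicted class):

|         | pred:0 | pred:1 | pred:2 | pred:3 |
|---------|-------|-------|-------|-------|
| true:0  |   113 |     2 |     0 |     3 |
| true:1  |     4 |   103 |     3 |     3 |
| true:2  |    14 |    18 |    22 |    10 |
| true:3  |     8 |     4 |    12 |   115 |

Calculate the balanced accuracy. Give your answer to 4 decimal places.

0.7601

Balanced accuracy = mean of per-class recall.
  0: recall = 113/118 = 0.95763
  1: recall = 103/113 = 0.91150
  2: recall = 22/64 = 0.34375
  3: recall = 115/139 = 0.82734
Mean = (0.95763 + 0.91150 + 0.34375 + 0.82734) / 4 = 0.7601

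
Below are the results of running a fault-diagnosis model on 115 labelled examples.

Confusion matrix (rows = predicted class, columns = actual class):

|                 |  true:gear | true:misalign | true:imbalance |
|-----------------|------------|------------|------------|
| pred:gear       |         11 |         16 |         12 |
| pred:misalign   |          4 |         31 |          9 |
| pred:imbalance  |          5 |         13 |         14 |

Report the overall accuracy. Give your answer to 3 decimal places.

Accuracy = trace / total = (11+31+14=56) / 115 = 56/115 = 0.487

0.487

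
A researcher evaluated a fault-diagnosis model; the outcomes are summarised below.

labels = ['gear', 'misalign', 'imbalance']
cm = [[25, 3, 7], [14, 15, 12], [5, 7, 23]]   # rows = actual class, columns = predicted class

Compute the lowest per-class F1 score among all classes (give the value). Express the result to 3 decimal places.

0.455

Per-class F1 score (2·TP/(2·TP+FP+FN)):
  gear: TP=25, FP=14+5=19, FN=3+7=10 → 50/79 = 0.6329
  misalign: TP=15, FP=3+7=10, FN=14+12=26 → 30/66 = 0.4545
  imbalance: TP=23, FP=7+12=19, FN=5+7=12 → 46/77 = 0.5974
Lowest is class 'misalign' with F1 score = 0.455.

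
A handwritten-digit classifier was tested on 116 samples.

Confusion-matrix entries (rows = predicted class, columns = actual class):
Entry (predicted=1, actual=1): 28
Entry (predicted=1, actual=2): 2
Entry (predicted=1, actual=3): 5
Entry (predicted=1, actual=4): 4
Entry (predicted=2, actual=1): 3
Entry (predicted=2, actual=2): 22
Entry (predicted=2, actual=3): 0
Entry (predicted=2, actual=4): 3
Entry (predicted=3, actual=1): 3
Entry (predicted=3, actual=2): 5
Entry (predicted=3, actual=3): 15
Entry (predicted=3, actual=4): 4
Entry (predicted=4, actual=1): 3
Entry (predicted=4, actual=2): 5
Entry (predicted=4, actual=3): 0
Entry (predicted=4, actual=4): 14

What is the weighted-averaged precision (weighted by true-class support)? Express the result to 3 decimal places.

Per-class precision (TP/(TP+FP)):
  1: TP=28, FP=2+5+4=11 → 28/39 = 0.7179
  2: TP=22, FP=3+0+3=6 → 22/28 = 0.7857
  3: TP=15, FP=3+5+4=12 → 15/27 = 0.5556
  4: TP=14, FP=3+5+0=8 → 14/22 = 0.6364
Weighted-precision = Σ (supportᵢ/N)·precisionᵢ with N=116: (37/116)·0.7179 + (34/116)·0.7857 + (20/116)·0.5556 + (25/116)·0.6364 = 0.692

0.692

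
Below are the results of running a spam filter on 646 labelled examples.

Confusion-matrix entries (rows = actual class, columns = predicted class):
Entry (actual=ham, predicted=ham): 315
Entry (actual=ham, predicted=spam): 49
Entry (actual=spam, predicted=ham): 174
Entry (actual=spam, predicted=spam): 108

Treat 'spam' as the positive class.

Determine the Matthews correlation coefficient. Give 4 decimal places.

0.2872

MCC = (TP·TN − FP·FN) / √((TP+FP)(TP+FN)(TN+FP)(TN+FN))
Numerator = 108·315 − 49·174 = 25494
Denominator = √(157·282·364·489) = √7880594904 = 88772.7149
MCC = 25494 / 88772.7149 = 0.2872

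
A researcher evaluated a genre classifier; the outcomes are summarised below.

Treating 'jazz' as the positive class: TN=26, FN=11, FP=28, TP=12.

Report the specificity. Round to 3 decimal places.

0.481

Specificity = TN/(TN+FP) = 26/(26+28) = 0.481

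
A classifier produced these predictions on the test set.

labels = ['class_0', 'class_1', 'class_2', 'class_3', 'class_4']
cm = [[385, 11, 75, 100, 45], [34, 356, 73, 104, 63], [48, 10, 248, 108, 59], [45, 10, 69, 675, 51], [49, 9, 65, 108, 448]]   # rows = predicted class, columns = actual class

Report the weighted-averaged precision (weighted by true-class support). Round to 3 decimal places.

Per-class precision (TP/(TP+FP)):
  class_0: TP=385, FP=11+75+100+45=231 → 385/616 = 0.6250
  class_1: TP=356, FP=34+73+104+63=274 → 356/630 = 0.5651
  class_2: TP=248, FP=48+10+108+59=225 → 248/473 = 0.5243
  class_3: TP=675, FP=45+10+69+51=175 → 675/850 = 0.7941
  class_4: TP=448, FP=49+9+65+108=231 → 448/679 = 0.6598
Weighted-precision = Σ (supportᵢ/N)·precisionᵢ with N=3248: (561/3248)·0.6250 + (396/3248)·0.5651 + (530/3248)·0.5243 + (1095/3248)·0.7941 + (666/3248)·0.6598 = 0.665

0.665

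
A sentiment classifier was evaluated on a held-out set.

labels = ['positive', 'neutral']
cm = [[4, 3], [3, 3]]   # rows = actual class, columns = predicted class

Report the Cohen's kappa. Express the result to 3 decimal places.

Observed agreement pₒ = trace/N = 7/13 = 0.5385
Expected agreement pₑ = Σ (rowᵢ·colᵢ)/N² = (7·7 + 6·6)/13² = 0.5030
κ = (pₒ − pₑ)/(1 − pₑ) = (0.5385 − 0.5030)/(1 − 0.5030) = 0.071

0.071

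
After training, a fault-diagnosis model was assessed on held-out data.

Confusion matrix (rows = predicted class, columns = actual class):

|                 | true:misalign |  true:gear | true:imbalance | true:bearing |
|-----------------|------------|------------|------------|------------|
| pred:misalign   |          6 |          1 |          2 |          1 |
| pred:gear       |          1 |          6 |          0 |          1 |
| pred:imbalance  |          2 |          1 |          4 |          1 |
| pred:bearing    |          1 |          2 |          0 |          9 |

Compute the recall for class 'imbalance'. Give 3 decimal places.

Treat 'imbalance' as positive and all other classes as negative.
recall = TP/(TP+FN).
imbalance: TP=4, FN=2+0+0=2 → 4/6 = 0.6667

0.667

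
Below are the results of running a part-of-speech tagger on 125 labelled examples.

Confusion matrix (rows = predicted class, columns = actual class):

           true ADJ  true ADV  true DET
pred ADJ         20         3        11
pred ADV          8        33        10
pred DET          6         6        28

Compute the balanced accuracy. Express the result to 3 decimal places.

Balanced accuracy = mean of per-class recall.
  ADJ: recall = 20/34 = 0.5882
  ADV: recall = 33/42 = 0.7857
  DET: recall = 28/49 = 0.5714
Mean = (0.5882 + 0.7857 + 0.5714) / 3 = 0.648

0.648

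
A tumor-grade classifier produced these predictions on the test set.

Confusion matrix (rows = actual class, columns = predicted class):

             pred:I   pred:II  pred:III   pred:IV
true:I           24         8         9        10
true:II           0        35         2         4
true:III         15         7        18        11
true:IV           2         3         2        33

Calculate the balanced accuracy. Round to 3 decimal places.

Balanced accuracy = mean of per-class recall.
  I: recall = 24/51 = 0.4706
  II: recall = 35/41 = 0.8537
  III: recall = 18/51 = 0.3529
  IV: recall = 33/40 = 0.8250
Mean = (0.4706 + 0.8537 + 0.3529 + 0.8250) / 4 = 0.626

0.626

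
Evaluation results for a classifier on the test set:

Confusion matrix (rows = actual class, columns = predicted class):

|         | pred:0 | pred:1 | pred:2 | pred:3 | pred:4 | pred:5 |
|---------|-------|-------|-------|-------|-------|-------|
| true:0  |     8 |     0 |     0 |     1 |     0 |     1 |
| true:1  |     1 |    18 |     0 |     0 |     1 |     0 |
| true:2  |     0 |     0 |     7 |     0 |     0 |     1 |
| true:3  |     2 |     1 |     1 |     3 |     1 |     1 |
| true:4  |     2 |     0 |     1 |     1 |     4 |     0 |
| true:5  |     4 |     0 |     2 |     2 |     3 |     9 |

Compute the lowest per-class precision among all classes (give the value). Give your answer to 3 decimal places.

Per-class precision (TP/(TP+FP)):
  0: TP=8, FP=1+0+2+2+4=9 → 8/17 = 0.4706
  1: TP=18, FP=0+0+1+0+0=1 → 18/19 = 0.9474
  2: TP=7, FP=0+0+1+1+2=4 → 7/11 = 0.6364
  3: TP=3, FP=1+0+0+1+2=4 → 3/7 = 0.4286
  4: TP=4, FP=0+1+0+1+3=5 → 4/9 = 0.4444
  5: TP=9, FP=1+0+1+1+0=3 → 9/12 = 0.7500
Lowest is class '3' with precision = 0.429.

0.429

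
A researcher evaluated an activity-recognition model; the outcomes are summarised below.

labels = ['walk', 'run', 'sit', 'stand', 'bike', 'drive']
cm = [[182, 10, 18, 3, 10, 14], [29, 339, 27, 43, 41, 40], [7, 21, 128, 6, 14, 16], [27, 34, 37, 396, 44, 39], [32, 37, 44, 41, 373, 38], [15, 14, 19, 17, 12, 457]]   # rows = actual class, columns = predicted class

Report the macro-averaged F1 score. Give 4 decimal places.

0.6956

Per-class F1 score (2·TP/(2·TP+FP+FN)):
  walk: TP=182, FP=29+7+27+32+15=110, FN=10+18+3+10+14=55 → 364/529 = 0.68809
  run: TP=339, FP=10+21+34+37+14=116, FN=29+27+43+41+40=180 → 678/974 = 0.69610
  sit: TP=128, FP=18+27+37+44+19=145, FN=7+21+6+14+16=64 → 256/465 = 0.55054
  stand: TP=396, FP=3+43+6+41+17=110, FN=27+34+37+44+39=181 → 792/1083 = 0.73130
  bike: TP=373, FP=10+41+14+44+12=121, FN=32+37+44+41+38=192 → 746/1059 = 0.70444
  drive: TP=457, FP=14+40+16+39+38=147, FN=15+14+19+17+12=77 → 914/1138 = 0.80316
Macro-F1 score = mean = (0.68809 + 0.69610 + 0.55054 + 0.73130 + 0.70444 + 0.80316) / 6 = 0.6956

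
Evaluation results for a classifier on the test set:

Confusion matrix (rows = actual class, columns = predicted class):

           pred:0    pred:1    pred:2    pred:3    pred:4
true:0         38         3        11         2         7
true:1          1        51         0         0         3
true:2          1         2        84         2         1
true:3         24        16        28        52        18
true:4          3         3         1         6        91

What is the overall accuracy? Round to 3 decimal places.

Accuracy = trace / total = (38+51+84+52+91=316) / 448 = 316/448 = 0.705

0.705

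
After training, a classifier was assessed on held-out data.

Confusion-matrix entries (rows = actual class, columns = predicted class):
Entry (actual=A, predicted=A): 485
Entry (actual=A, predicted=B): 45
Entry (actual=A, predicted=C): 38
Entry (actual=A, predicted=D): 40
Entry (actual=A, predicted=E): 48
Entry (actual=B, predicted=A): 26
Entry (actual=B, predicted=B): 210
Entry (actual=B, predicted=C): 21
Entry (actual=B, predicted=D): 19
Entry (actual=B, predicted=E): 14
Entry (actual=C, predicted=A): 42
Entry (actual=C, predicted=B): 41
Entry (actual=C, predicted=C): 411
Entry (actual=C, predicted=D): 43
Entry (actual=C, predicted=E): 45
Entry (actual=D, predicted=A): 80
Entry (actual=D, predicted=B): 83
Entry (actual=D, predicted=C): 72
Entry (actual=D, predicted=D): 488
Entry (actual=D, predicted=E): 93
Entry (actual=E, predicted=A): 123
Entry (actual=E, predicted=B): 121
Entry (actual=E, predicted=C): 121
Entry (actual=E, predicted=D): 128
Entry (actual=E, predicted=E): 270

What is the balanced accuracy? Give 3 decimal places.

0.624

Balanced accuracy = mean of per-class recall.
  A: recall = 485/656 = 0.7393
  B: recall = 210/290 = 0.7241
  C: recall = 411/582 = 0.7062
  D: recall = 488/816 = 0.5980
  E: recall = 270/763 = 0.3539
Mean = (0.7393 + 0.7241 + 0.7062 + 0.5980 + 0.3539) / 5 = 0.624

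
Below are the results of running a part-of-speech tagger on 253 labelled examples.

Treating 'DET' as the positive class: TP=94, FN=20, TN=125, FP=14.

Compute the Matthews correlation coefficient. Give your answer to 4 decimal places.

0.7281

MCC = (TP·TN − FP·FN) / √((TP+FP)(TP+FN)(TN+FP)(TN+FN))
Numerator = 94·125 − 14·20 = 11470
Denominator = √(108·114·139·145) = √248148360 = 15752.7255
MCC = 11470 / 15752.7255 = 0.7281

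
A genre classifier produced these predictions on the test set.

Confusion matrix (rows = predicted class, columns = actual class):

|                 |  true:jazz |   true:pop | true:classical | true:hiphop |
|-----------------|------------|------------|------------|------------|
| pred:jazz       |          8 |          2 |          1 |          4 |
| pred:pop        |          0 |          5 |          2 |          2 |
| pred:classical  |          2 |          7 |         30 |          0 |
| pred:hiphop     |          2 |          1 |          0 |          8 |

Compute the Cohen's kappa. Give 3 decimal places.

0.542

Observed agreement pₒ = trace/N = 51/74 = 0.6892
Expected agreement pₑ = Σ (rowᵢ·colᵢ)/N² = (12·15 + 15·9 + 33·39 + 14·11)/74² = 0.3207
κ = (pₒ − pₑ)/(1 − pₑ) = (0.6892 − 0.3207)/(1 − 0.3207) = 0.542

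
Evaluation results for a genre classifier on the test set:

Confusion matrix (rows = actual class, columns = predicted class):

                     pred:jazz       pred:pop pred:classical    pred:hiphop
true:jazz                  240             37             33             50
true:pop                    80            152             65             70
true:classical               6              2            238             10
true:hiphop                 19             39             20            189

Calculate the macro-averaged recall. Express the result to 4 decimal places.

Per-class recall (TP/(TP+FN)):
  jazz: TP=240, FN=37+33+50=120 → 240/360 = 0.66667
  pop: TP=152, FN=80+65+70=215 → 152/367 = 0.41417
  classical: TP=238, FN=6+2+10=18 → 238/256 = 0.92969
  hiphop: TP=189, FN=19+39+20=78 → 189/267 = 0.70787
Macro-recall = mean = (0.66667 + 0.41417 + 0.92969 + 0.70787) / 4 = 0.6796

0.6796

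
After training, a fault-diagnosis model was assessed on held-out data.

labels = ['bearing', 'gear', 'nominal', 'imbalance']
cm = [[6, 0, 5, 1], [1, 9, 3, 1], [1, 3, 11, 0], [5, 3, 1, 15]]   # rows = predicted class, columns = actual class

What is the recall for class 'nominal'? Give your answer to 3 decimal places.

Take TP from the diagonal, FP from the rest of the 'nominal' prediction marginal, FN from the rest of the 'nominal' actual marginal.
recall = TP/(TP+FN).
nominal: TP=11, FN=5+3+1=9 → 11/20 = 0.5500

0.550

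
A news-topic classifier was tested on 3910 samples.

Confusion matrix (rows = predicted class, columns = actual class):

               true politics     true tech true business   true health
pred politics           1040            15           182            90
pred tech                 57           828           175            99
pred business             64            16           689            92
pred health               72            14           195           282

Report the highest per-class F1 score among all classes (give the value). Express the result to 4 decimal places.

Per-class F1 score (2·TP/(2·TP+FP+FN)):
  politics: TP=1040, FP=15+182+90=287, FN=57+64+72=193 → 2080/2560 = 0.81250
  tech: TP=828, FP=57+175+99=331, FN=15+16+14=45 → 1656/2032 = 0.81496
  business: TP=689, FP=64+16+92=172, FN=182+175+195=552 → 1378/2102 = 0.65557
  health: TP=282, FP=72+14+195=281, FN=90+99+92=281 → 564/1126 = 0.50089
Highest is class 'tech' with F1 score = 0.8150.

0.8150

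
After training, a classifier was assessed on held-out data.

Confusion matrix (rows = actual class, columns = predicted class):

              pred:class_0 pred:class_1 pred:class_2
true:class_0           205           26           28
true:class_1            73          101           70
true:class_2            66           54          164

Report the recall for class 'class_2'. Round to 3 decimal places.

One-vs-rest for 'class_2': TP = diagonal; FP = other classes predicted 'class_2'; FN = 'class_2' predicted as other.
recall = TP/(TP+FN).
class_2: TP=164, FN=66+54=120 → 164/284 = 0.5775

0.577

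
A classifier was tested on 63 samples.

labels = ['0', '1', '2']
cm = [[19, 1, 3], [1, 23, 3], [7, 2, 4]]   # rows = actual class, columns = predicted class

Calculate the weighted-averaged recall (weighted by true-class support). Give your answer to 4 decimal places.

Per-class recall (TP/(TP+FN)):
  0: TP=19, FN=1+3=4 → 19/23 = 0.82609
  1: TP=23, FN=1+3=4 → 23/27 = 0.85185
  2: TP=4, FN=7+2=9 → 4/13 = 0.30769
Weighted-recall = Σ (supportᵢ/N)·recallᵢ with N=63: (23/63)·0.82609 + (27/63)·0.85185 + (13/63)·0.30769 = 0.7302

0.7302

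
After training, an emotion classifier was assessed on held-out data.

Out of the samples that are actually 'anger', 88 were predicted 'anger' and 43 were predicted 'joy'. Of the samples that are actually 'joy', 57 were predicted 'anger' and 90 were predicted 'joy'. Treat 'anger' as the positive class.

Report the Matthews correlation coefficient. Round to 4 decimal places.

0.2838

MCC = (TP·TN − FP·FN) / √((TP+FP)(TP+FN)(TN+FP)(TN+FN))
Numerator = 88·90 − 57·43 = 5469
Denominator = √(145·131·147·133) = √371371245 = 19270.9949
MCC = 5469 / 19270.9949 = 0.2838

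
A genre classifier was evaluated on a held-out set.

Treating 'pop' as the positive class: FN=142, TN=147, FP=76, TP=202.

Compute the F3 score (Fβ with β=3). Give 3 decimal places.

0.599

Fβ = (1+β²)·TP / ((1+β²)·TP + β²·FN + FP), with β²=9
= 10·202 / (10·202 + 9·142 + 76) = 0.599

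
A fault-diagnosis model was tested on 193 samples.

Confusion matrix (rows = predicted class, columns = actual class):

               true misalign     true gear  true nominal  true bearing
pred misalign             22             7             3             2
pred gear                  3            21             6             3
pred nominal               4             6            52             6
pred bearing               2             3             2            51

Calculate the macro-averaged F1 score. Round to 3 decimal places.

Per-class F1 score (2·TP/(2·TP+FP+FN)):
  misalign: TP=22, FP=7+3+2=12, FN=3+4+2=9 → 44/65 = 0.6769
  gear: TP=21, FP=3+6+3=12, FN=7+6+3=16 → 42/70 = 0.6000
  nominal: TP=52, FP=4+6+6=16, FN=3+6+2=11 → 104/131 = 0.7939
  bearing: TP=51, FP=2+3+2=7, FN=2+3+6=11 → 102/120 = 0.8500
Macro-F1 score = mean = (0.6769 + 0.6000 + 0.7939 + 0.8500) / 4 = 0.730

0.730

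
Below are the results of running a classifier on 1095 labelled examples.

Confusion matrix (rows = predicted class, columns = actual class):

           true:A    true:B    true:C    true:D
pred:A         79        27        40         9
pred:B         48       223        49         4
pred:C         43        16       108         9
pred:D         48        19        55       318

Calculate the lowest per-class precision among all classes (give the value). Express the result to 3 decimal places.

Per-class precision (TP/(TP+FP)):
  A: TP=79, FP=27+40+9=76 → 79/155 = 0.5097
  B: TP=223, FP=48+49+4=101 → 223/324 = 0.6883
  C: TP=108, FP=43+16+9=68 → 108/176 = 0.6136
  D: TP=318, FP=48+19+55=122 → 318/440 = 0.7227
Lowest is class 'A' with precision = 0.510.

0.510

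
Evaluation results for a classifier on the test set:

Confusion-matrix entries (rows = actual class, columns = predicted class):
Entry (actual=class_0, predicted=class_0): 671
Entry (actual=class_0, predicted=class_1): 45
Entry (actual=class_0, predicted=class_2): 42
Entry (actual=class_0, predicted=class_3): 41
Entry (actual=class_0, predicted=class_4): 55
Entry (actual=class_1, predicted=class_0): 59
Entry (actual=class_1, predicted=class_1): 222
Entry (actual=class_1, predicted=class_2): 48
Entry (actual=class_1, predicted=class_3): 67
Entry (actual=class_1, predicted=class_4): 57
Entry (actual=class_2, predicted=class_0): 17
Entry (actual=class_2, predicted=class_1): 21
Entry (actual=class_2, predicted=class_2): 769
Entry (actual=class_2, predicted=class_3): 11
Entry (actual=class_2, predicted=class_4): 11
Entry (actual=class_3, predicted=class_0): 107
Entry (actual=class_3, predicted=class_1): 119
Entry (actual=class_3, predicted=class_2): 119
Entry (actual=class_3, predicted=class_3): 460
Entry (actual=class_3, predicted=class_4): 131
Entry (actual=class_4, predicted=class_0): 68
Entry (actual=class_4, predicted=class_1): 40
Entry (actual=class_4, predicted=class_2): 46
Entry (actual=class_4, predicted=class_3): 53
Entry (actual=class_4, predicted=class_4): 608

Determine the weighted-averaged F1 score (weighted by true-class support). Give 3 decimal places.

0.694

Per-class F1 score (2·TP/(2·TP+FP+FN)):
  class_0: TP=671, FP=59+17+107+68=251, FN=45+42+41+55=183 → 1342/1776 = 0.7556
  class_1: TP=222, FP=45+21+119+40=225, FN=59+48+67+57=231 → 444/900 = 0.4933
  class_2: TP=769, FP=42+48+119+46=255, FN=17+21+11+11=60 → 1538/1853 = 0.8300
  class_3: TP=460, FP=41+67+11+53=172, FN=107+119+119+131=476 → 920/1568 = 0.5867
  class_4: TP=608, FP=55+57+11+131=254, FN=68+40+46+53=207 → 1216/1677 = 0.7251
Weighted-F1 score = Σ (supportᵢ/N)·F1 scoreᵢ with N=3887: (854/3887)·0.7556 + (453/3887)·0.4933 + (829/3887)·0.8300 + (936/3887)·0.5867 + (815/3887)·0.7251 = 0.694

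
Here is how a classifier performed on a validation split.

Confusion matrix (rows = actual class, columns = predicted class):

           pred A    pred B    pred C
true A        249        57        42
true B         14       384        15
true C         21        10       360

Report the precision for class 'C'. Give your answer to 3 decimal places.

One-vs-rest for 'C': TP = diagonal; FP = other classes predicted 'C'; FN = 'C' predicted as other.
precision = TP/(TP+FP).
C: TP=360, FP=42+15=57 → 360/417 = 0.8633

0.863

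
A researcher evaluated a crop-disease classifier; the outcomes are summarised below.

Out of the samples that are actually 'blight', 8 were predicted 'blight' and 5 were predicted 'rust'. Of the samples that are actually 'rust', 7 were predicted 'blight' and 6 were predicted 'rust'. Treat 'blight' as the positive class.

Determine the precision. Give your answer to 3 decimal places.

Precision = TP/(TP+FP) = 8/(8+7) = 8/15 = 0.533

0.533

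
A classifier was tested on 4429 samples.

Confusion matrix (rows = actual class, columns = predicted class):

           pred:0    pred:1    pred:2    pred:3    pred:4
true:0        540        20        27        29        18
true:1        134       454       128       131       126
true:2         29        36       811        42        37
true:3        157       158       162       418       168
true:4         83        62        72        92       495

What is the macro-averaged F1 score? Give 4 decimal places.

Per-class F1 score (2·TP/(2·TP+FP+FN)):
  0: TP=540, FP=134+29+157+83=403, FN=20+27+29+18=94 → 1080/1577 = 0.68484
  1: TP=454, FP=20+36+158+62=276, FN=134+128+131+126=519 → 908/1703 = 0.53318
  2: TP=811, FP=27+128+162+72=389, FN=29+36+42+37=144 → 1622/2155 = 0.75267
  3: TP=418, FP=29+131+42+92=294, FN=157+158+162+168=645 → 836/1775 = 0.47099
  4: TP=495, FP=18+126+37+168=349, FN=83+62+72+92=309 → 990/1648 = 0.60073
Macro-F1 score = mean = (0.68484 + 0.53318 + 0.75267 + 0.47099 + 0.60073) / 5 = 0.6085

0.6085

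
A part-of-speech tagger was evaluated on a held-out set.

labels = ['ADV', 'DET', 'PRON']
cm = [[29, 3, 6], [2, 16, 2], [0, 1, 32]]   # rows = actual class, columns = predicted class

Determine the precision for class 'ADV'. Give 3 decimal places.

0.935

precision = TP/(TP+FP).
ADV: TP=29, FP=2+0=2 → 29/31 = 0.9355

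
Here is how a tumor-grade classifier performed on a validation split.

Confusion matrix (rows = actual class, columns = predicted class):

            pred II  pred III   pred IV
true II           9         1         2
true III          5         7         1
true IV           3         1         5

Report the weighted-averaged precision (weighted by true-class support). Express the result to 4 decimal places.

0.6497

Per-class precision (TP/(TP+FP)):
  II: TP=9, FP=5+3=8 → 9/17 = 0.52941
  III: TP=7, FP=1+1=2 → 7/9 = 0.77778
  IV: TP=5, FP=2+1=3 → 5/8 = 0.62500
Weighted-precision = Σ (supportᵢ/N)·precisionᵢ with N=34: (12/34)·0.52941 + (13/34)·0.77778 + (9/34)·0.62500 = 0.6497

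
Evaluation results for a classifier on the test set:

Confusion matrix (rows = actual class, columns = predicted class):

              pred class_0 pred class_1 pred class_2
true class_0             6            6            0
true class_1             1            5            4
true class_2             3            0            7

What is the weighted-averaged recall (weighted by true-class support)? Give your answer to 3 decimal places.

Per-class recall (TP/(TP+FN)):
  class_0: TP=6, FN=6+0=6 → 6/12 = 0.5000
  class_1: TP=5, FN=1+4=5 → 5/10 = 0.5000
  class_2: TP=7, FN=3+0=3 → 7/10 = 0.7000
Weighted-recall = Σ (supportᵢ/N)·recallᵢ with N=32: (12/32)·0.5000 + (10/32)·0.5000 + (10/32)·0.7000 = 0.563

0.563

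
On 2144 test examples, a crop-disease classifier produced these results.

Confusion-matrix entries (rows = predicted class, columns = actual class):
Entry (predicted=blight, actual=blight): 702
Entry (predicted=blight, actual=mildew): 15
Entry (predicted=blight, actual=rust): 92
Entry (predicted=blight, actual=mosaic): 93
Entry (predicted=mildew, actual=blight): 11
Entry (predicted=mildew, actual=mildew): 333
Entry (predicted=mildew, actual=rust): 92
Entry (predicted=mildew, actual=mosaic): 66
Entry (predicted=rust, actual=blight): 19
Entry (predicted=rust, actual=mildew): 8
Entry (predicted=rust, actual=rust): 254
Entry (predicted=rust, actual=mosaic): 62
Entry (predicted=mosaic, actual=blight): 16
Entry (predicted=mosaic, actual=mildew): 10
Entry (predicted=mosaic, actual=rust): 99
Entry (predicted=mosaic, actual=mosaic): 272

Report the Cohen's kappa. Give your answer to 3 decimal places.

Observed agreement pₒ = trace/N = 1561/2144 = 0.7281
Expected agreement pₑ = Σ (rowᵢ·colᵢ)/N² = (748·902 + 366·502 + 537·343 + 493·397)/2144² = 0.2694
κ = (pₒ − pₑ)/(1 − pₑ) = (0.7281 − 0.2694)/(1 − 0.2694) = 0.628

0.628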